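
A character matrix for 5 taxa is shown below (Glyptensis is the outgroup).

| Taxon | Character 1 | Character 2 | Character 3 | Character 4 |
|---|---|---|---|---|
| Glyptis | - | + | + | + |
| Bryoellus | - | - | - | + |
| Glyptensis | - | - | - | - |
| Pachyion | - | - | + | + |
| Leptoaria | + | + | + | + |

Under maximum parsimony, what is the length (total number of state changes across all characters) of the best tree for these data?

The outgroup has state '-' for every character, so '+' is the derived state throughout.
Character 1: derived state '+' in Leptoaria only — an autapomorphy, so it tells us nothing about relationships among taxa.
Character 2: derived state '+' in Glyptis and Leptoaria only — synapomorphy for {Glyptis, Leptoaria}.
Character 3: derived state '+' in Glyptis, Leptoaria, and Pachyion only — synapomorphy for {Glyptis, Leptoaria, Pachyion}.
All ingroup taxa share the derived state '+' for Character 4; it defines the ingroup but does not resolve relationships within it.
Most parsimonious ingroup topology: (((Glyptis,Leptoaria),Pachyion),Bryoellus).
Changes per character on this tree: Character 1: 1; Character 2: 1; Character 3: 1; Character 4: 1.
Total = 4.

4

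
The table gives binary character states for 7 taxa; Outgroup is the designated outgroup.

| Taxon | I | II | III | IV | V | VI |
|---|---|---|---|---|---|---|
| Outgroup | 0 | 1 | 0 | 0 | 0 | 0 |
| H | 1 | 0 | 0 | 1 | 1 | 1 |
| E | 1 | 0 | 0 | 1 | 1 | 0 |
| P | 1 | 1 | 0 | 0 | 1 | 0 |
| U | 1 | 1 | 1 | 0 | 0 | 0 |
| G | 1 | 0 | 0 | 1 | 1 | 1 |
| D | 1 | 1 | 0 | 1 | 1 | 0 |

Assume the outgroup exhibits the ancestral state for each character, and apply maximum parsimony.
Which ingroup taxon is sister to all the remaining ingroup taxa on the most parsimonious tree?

U

Character polarity is set by the outgroup: the derived state is whichever differs from the outgroup's state, so for II the derived state is '0', and for the remaining characters it is '1'.
I (derived state '1') is shared by all ingroup taxa — unites the whole ingroup.
II (derived state '0') is shared by E, G, and H — a synapomorphy uniting that clade.
III (derived state '1') is unique to U (autapomorphy; uninformative for grouping).
IV (derived state '1') is shared by D, E, G, and H — a synapomorphy uniting that clade.
V (derived state '1') is shared by D, E, G, H, and P — a synapomorphy uniting that clade.
Only G and H show the derived state '1' for VI, supporting them as a clade.
Most parsimonious ingroup topology: (((((G,H),E),D),P),U).
U is sister to the clade containing all other ingroup taxa, so it is the earliest-diverging (most basal) ingroup lineage.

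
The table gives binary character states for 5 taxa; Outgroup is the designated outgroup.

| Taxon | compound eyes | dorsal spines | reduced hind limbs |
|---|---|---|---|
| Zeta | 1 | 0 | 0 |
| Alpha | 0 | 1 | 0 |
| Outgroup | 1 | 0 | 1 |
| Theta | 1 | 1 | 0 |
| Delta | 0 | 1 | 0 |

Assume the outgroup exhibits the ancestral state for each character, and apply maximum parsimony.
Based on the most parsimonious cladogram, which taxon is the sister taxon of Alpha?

Character polarity is set by the outgroup: the derived state is whichever differs from the outgroup's state, so for compound eyes, reduced hind limbs the derived state is '0', and for the remaining characters it is '1'.
Only Alpha and Delta show the derived state '0' for compound eyes, supporting them as a clade.
dorsal spines: derived state '1' in Alpha, Delta, and Theta only — synapomorphy for {Alpha, Delta, Theta}.
All ingroup taxa share the derived state '0' for reduced hind limbs; it defines the ingroup but does not resolve relationships within it.
Most parsimonious ingroup topology: ((Theta,(Delta,Alpha)),Zeta).
Alpha and Delta form a cherry on this tree, so they are sister taxa.

Delta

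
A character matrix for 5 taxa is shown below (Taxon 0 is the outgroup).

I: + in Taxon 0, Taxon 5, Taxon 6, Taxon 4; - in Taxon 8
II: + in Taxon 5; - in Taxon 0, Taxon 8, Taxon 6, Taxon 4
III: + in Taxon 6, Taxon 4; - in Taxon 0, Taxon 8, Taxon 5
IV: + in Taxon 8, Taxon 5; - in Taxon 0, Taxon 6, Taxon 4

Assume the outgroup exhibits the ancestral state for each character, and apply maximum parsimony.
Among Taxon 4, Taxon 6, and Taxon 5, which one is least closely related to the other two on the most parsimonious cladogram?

Taxon 5

Character polarity is set by the outgroup: the derived state is whichever differs from the outgroup's state, so for I the derived state is '-', and for the remaining characters it is '+'.
I: derived state '-' in Taxon 8 only — an autapomorphy, so it tells us nothing about relationships among taxa.
II (derived state '+') is unique to Taxon 5 (autapomorphy; uninformative for grouping).
III (derived state '+') is shared by Taxon 4 and Taxon 6 — a synapomorphy uniting that clade.
IV: derived state '+' in Taxon 5 and Taxon 8 only — synapomorphy for {Taxon 5, Taxon 8}.
Most parsimonious ingroup topology: ((Taxon 8,Taxon 5),(Taxon 6,Taxon 4)).
Taxon 4 and Taxon 6 share a more recent common ancestor with each other than either does with Taxon 5, so Taxon 5 is the least closely related of the three.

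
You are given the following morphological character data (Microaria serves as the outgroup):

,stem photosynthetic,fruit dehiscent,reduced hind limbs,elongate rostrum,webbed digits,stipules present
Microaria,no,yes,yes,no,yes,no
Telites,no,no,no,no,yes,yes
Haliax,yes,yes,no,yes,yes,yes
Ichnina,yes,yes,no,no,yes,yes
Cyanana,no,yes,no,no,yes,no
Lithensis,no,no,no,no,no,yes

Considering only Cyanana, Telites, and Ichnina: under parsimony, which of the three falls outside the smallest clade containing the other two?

Character polarity is set by the outgroup: the derived state is whichever differs from the outgroup's state, so for fruit dehiscent, reduced hind limbs, webbed digits the derived state is 'no', and for the remaining characters it is 'yes'.
stem photosynthetic: derived state 'yes' in Haliax and Ichnina only — synapomorphy for {Haliax, Ichnina}.
Only Lithensis and Telites show the derived state 'no' for fruit dehiscent, supporting them as a clade.
reduced hind limbs (derived state 'no') is shared by all ingroup taxa — unites the whole ingroup.
elongate rostrum: derived state 'yes' in Haliax only — an autapomorphy, so it tells us nothing about relationships among taxa.
webbed digits (derived state 'no') is unique to Lithensis (autapomorphy; uninformative for grouping).
stipules present: derived state 'yes' in Haliax, Ichnina, Lithensis, and Telites only — synapomorphy for {Haliax, Ichnina, Lithensis, Telites}.
Most parsimonious ingroup topology: (((Telites,Lithensis),(Haliax,Ichnina)),Cyanana).
Ichnina and Telites share a more recent common ancestor with each other than either does with Cyanana, so Cyanana is the least closely related of the three.

Cyanana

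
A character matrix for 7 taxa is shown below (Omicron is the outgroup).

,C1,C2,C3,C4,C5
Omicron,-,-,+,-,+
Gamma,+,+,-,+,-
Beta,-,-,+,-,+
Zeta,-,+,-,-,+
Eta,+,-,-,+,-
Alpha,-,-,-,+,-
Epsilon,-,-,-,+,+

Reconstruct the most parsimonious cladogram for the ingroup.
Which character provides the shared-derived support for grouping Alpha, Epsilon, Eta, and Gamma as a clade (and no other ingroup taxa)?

Character polarity is set by the outgroup: the derived state is whichever differs from the outgroup's state, so for C3, C5 the derived state is '-', and for the remaining characters it is '+'.
C1: derived state '+' in Eta and Gamma only — synapomorphy for {Eta, Gamma}.
C2 (state '+') occurs in Gamma and Zeta but conflicts with the nesting implied by the other characters — most parsimoniously interpreted as homoplasy.
C3 (derived state '-') is shared by Alpha, Epsilon, Eta, Gamma, and Zeta — a synapomorphy uniting that clade.
C4: derived state '+' in Alpha, Epsilon, Eta, and Gamma only — synapomorphy for {Alpha, Epsilon, Eta, Gamma}.
C5: derived state '-' in Alpha, Eta, and Gamma only — synapomorphy for {Alpha, Eta, Gamma}.
Most parsimonious ingroup topology: (((((Gamma,Eta),Alpha),Epsilon),Zeta),Beta).
The clade {Alpha, Epsilon, Eta, Gamma} is supported by C4: its derived state '+' occurs in exactly those taxa and in no other taxon (including the outgroup).

C4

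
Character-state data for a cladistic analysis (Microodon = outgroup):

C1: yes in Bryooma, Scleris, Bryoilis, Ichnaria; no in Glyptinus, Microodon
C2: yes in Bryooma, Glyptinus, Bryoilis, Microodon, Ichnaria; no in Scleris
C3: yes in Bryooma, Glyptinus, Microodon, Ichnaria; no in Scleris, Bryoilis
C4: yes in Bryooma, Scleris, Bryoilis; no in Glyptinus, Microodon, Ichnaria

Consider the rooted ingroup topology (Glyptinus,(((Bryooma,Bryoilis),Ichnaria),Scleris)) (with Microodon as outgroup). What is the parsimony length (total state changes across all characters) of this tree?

6

Map each character onto (Glyptinus,(((Bryooma,Bryoilis),Ichnaria),Scleris)) (rooted by Microodon) and count the minimum state changes it requires (Fitch parsimony):
C1: 1; C2: 1; C3: 2; C4: 2.
Total tree length = 6.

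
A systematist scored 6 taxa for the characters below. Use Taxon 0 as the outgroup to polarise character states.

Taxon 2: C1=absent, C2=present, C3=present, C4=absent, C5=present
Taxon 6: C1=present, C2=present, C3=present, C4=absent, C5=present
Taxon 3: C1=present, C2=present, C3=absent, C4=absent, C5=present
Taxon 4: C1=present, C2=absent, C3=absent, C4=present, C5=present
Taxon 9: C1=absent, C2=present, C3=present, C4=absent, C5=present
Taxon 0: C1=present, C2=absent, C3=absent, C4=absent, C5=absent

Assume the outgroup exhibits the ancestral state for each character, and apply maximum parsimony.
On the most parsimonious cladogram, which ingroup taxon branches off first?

Taxon 4

Character polarity is set by the outgroup: the derived state is whichever differs from the outgroup's state, so for C1 the derived state is 'absent', and for the remaining characters it is 'present'.
C1: derived state 'absent' in Taxon 2 and Taxon 9 only — synapomorphy for {Taxon 2, Taxon 9}.
Only Taxon 2, Taxon 3, Taxon 6, and Taxon 9 show the derived state 'present' for C2, supporting them as a clade.
C3 (derived state 'present') is shared by Taxon 2, Taxon 6, and Taxon 9 — a synapomorphy uniting that clade.
C4 (derived state 'present') is unique to Taxon 4 (autapomorphy; uninformative for grouping).
C5 (derived state 'present') is shared by all ingroup taxa — unites the whole ingroup.
Most parsimonious ingroup topology: ((((Taxon 9,Taxon 2),Taxon 6),Taxon 3),Taxon 4).
Taxon 4 is sister to the clade containing all other ingroup taxa, so it is the earliest-diverging (most basal) ingroup lineage.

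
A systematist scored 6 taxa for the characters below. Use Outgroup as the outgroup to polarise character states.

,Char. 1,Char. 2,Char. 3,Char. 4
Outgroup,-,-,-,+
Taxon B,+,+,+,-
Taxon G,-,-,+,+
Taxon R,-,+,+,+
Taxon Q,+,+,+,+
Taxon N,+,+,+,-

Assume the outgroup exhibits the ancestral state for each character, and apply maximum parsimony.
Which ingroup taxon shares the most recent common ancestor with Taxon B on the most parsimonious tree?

Taxon N

Character polarity is set by the outgroup: the derived state is whichever differs from the outgroup's state, so for Char. 4 the derived state is '-', and for the remaining characters it is '+'.
Char. 1 (derived state '+') is shared by Taxon B, Taxon N, and Taxon Q — a synapomorphy uniting that clade.
Only Taxon B, Taxon N, Taxon Q, and Taxon R show the derived state '+' for Char. 2, supporting them as a clade.
All ingroup taxa share the derived state '+' for Char. 3; it defines the ingroup but does not resolve relationships within it.
Char. 4: derived state '-' in Taxon B and Taxon N only — synapomorphy for {Taxon B, Taxon N}.
Most parsimonious ingroup topology: ((((Taxon B,Taxon N),Taxon Q),Taxon R),Taxon G).
Taxon B and Taxon N form a cherry on this tree, so they are sister taxa.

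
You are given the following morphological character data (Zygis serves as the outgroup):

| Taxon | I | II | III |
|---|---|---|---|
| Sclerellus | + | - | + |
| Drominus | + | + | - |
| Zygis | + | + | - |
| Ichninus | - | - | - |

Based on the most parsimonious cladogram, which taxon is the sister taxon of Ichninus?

Character polarity is set by the outgroup: the derived state is whichever differs from the outgroup's state, so for I, II the derived state is '-', and for the remaining characters it is '+'.
I (derived state '-') is unique to Ichninus (autapomorphy; uninformative for grouping).
II (derived state '-') is shared by Ichninus and Sclerellus — a synapomorphy uniting that clade.
III (derived state '+') is unique to Sclerellus (autapomorphy; uninformative for grouping).
Most parsimonious ingroup topology: ((Ichninus,Sclerellus),Drominus).
Ichninus and Sclerellus form a cherry on this tree, so they are sister taxa.

Sclerellus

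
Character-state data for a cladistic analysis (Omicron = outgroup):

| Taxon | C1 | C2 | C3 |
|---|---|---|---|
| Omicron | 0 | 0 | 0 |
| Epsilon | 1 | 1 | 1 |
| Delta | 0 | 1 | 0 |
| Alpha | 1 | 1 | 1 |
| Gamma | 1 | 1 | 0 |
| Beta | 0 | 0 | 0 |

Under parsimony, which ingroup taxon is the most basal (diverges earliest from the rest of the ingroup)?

The outgroup has state '0' for every character, so '1' is the derived state throughout.
C1 (derived state '1') is shared by Alpha, Epsilon, and Gamma — a synapomorphy uniting that clade.
C2 (derived state '1') is shared by Alpha, Delta, Epsilon, and Gamma — a synapomorphy uniting that clade.
Only Alpha and Epsilon show the derived state '1' for C3, supporting them as a clade.
Most parsimonious ingroup topology: ((((Epsilon,Alpha),Gamma),Delta),Beta).
Beta is sister to the clade containing all other ingroup taxa, so it is the earliest-diverging (most basal) ingroup lineage.

Beta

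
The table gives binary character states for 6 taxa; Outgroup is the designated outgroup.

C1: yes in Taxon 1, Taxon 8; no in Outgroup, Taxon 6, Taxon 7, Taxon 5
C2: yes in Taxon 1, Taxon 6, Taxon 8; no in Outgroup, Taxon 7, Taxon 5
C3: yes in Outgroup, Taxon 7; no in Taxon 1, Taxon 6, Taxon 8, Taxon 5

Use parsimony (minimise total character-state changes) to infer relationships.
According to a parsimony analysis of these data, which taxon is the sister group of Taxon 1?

Taxon 8

Character polarity is set by the outgroup: the derived state is whichever differs from the outgroup's state, so for C3 the derived state is 'no', and for the remaining characters it is 'yes'.
Only Taxon 1 and Taxon 8 show the derived state 'yes' for C1, supporting them as a clade.
C2 (derived state 'yes') is shared by Taxon 1, Taxon 6, and Taxon 8 — a synapomorphy uniting that clade.
C3 (derived state 'no') is shared by Taxon 1, Taxon 5, Taxon 6, and Taxon 8 — a synapomorphy uniting that clade.
Most parsimonious ingroup topology: ((((Taxon 1,Taxon 8),Taxon 6),Taxon 5),Taxon 7).
Taxon 1 and Taxon 8 form a cherry on this tree, so they are sister taxa.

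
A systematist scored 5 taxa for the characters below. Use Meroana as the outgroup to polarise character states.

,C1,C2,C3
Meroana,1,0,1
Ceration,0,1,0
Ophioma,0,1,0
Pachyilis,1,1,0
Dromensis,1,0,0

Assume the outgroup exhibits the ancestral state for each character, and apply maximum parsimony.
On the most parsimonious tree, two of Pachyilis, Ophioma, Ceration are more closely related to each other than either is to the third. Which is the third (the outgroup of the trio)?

Pachyilis

Character polarity is set by the outgroup: the derived state is whichever differs from the outgroup's state, so for C1, C3 the derived state is '0', and for the remaining characters it is '1'.
C1 (derived state '0') is shared by Ceration and Ophioma — a synapomorphy uniting that clade.
C2: derived state '1' in Ceration, Ophioma, and Pachyilis only — synapomorphy for {Ceration, Ophioma, Pachyilis}.
All ingroup taxa share the derived state '0' for C3; it defines the ingroup but does not resolve relationships within it.
Most parsimonious ingroup topology: (((Ceration,Ophioma),Pachyilis),Dromensis).
Ophioma and Ceration share a more recent common ancestor with each other than either does with Pachyilis, so Pachyilis is the least closely related of the three.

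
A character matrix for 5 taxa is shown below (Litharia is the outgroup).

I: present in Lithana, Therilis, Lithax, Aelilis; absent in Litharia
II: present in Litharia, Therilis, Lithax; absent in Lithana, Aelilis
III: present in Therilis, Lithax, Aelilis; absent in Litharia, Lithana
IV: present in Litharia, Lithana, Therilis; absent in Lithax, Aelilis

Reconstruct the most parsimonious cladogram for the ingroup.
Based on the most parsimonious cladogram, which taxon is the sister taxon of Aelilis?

Character polarity is set by the outgroup: the derived state is whichever differs from the outgroup's state, so for II, IV the derived state is 'absent', and for the remaining characters it is 'present'.
I (derived state 'present') is shared by all ingroup taxa — unites the whole ingroup.
II groups Aelilis and Lithana, which is incompatible with the clades supported by the remaining characters; treating it as convergent (homoplasy) costs fewer steps than any alternative tree.
III (derived state 'present') is shared by Aelilis, Lithax, and Therilis — a synapomorphy uniting that clade.
IV (derived state 'absent') is shared by Aelilis and Lithax — a synapomorphy uniting that clade.
Most parsimonious ingroup topology: (Lithana,(Therilis,(Lithax,Aelilis))).
Aelilis and Lithax form a cherry on this tree, so they are sister taxa.

Lithax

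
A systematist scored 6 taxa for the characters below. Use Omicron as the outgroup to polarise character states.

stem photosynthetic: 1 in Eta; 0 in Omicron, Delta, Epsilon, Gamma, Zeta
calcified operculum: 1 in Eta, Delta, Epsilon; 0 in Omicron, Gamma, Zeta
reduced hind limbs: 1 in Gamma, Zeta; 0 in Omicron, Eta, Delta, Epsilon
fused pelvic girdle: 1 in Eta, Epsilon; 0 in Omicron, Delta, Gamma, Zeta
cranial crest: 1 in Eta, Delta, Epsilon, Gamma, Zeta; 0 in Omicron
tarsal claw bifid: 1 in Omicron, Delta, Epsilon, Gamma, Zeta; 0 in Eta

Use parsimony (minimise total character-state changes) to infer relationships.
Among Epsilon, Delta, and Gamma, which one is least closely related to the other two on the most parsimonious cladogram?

Character polarity is set by the outgroup: the derived state is whichever differs from the outgroup's state, so for tarsal claw bifid the derived state is '0', and for the remaining characters it is '1'.
stem photosynthetic (derived state '1') is unique to Eta (autapomorphy; uninformative for grouping).
Only Delta, Epsilon, and Eta show the derived state '1' for calcified operculum, supporting them as a clade.
reduced hind limbs (derived state '1') is shared by Gamma and Zeta — a synapomorphy uniting that clade.
fused pelvic girdle (derived state '1') is shared by Epsilon and Eta — a synapomorphy uniting that clade.
All ingroup taxa share the derived state '1' for cranial crest; it defines the ingroup but does not resolve relationships within it.
tarsal claw bifid: derived state '0' in Eta only — an autapomorphy, so it tells us nothing about relationships among taxa.
Most parsimonious ingroup topology: (((Eta,Epsilon),Delta),(Gamma,Zeta)).
Epsilon and Delta share a more recent common ancestor with each other than either does with Gamma, so Gamma is the least closely related of the three.

Gamma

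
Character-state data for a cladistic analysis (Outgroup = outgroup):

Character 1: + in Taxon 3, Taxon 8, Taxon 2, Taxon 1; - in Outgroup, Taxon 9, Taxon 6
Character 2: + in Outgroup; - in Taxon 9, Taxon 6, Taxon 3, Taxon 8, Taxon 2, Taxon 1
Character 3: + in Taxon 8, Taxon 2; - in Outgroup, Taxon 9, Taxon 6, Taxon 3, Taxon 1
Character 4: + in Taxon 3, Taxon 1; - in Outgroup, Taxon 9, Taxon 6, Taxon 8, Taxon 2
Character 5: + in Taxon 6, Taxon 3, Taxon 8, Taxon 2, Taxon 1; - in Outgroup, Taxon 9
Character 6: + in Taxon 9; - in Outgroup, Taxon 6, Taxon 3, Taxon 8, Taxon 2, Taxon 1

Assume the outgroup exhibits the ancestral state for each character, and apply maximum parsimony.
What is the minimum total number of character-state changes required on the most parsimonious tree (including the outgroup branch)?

Character polarity is set by the outgroup: the derived state is whichever differs from the outgroup's state, so for Character 2 the derived state is '-', and for the remaining characters it is '+'.
Only Taxon 1, Taxon 2, Taxon 3, and Taxon 8 show the derived state '+' for Character 1, supporting them as a clade.
All ingroup taxa share the derived state '-' for Character 2; it defines the ingroup but does not resolve relationships within it.
Only Taxon 2 and Taxon 8 show the derived state '+' for Character 3, supporting them as a clade.
Character 4: derived state '+' in Taxon 1 and Taxon 3 only — synapomorphy for {Taxon 1, Taxon 3}.
Character 5 (derived state '+') is shared by Taxon 1, Taxon 2, Taxon 3, Taxon 6, and Taxon 8 — a synapomorphy uniting that clade.
Character 6: derived state '+' in Taxon 9 only — an autapomorphy, so it tells us nothing about relationships among taxa.
Most parsimonious ingroup topology: (Taxon 9,(Taxon 6,((Taxon 3,Taxon 1),(Taxon 8,Taxon 2)))).
Changes per character on this tree: Character 1: 1; Character 2: 1; Character 3: 1; Character 4: 1; Character 5: 1; Character 6: 1.
Total = 6.

6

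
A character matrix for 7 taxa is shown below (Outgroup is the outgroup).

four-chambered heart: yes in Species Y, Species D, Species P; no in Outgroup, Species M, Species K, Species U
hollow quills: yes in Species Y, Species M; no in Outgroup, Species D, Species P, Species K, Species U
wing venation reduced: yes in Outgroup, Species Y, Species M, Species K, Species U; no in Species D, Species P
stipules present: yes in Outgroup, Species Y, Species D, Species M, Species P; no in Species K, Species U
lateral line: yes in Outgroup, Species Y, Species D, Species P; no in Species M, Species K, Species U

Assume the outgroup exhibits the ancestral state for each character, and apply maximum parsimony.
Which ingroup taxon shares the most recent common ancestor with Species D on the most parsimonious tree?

Character polarity is set by the outgroup: the derived state is whichever differs from the outgroup's state, so for wing venation reduced, stipules present, lateral line the derived state is 'no', and for the remaining characters it is 'yes'.
Only Species D, Species P, and Species Y show the derived state 'yes' for four-chambered heart, supporting them as a clade.
hollow quills (state 'yes') occurs in Species M and Species Y but conflicts with the nesting implied by the other characters — most parsimoniously interpreted as homoplasy.
Only Species D and Species P show the derived state 'no' for wing venation reduced, supporting them as a clade.
stipules present (derived state 'no') is shared by Species K and Species U — a synapomorphy uniting that clade.
lateral line: derived state 'no' in Species K, Species M, and Species U only — synapomorphy for {Species K, Species M, Species U}.
Most parsimonious ingroup topology: ((Species Y,(Species D,Species P)),(Species M,(Species K,Species U))).
Species D and Species P form a cherry on this tree, so they are sister taxa.

Species P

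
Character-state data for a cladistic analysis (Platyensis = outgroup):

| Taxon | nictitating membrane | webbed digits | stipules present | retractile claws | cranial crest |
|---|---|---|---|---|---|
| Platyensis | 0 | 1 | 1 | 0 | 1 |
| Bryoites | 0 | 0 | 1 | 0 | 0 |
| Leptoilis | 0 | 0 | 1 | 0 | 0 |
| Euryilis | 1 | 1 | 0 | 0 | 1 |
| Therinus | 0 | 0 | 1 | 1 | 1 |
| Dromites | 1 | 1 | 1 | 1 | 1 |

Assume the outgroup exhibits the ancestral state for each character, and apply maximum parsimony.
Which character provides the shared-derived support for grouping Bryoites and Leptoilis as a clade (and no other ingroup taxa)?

cranial crest

Character polarity is set by the outgroup: the derived state is whichever differs from the outgroup's state, so for webbed digits, stipules present, cranial crest the derived state is '0', and for the remaining characters it is '1'.
nictitating membrane (derived state '1') is shared by Dromites and Euryilis — a synapomorphy uniting that clade.
Only Bryoites, Leptoilis, and Therinus show the derived state '0' for webbed digits, supporting them as a clade.
stipules present (derived state '0') is unique to Euryilis (autapomorphy; uninformative for grouping).
retractile claws (state '1') occurs in Dromites and Therinus but conflicts with the nesting implied by the other characters — most parsimoniously interpreted as homoplasy.
Only Bryoites and Leptoilis show the derived state '0' for cranial crest, supporting them as a clade.
Most parsimonious ingroup topology: (((Bryoites,Leptoilis),Therinus),(Euryilis,Dromites)).
The clade {Bryoites, Leptoilis} is supported by cranial crest: its derived state '0' occurs in exactly those taxa and in no other taxon (including the outgroup).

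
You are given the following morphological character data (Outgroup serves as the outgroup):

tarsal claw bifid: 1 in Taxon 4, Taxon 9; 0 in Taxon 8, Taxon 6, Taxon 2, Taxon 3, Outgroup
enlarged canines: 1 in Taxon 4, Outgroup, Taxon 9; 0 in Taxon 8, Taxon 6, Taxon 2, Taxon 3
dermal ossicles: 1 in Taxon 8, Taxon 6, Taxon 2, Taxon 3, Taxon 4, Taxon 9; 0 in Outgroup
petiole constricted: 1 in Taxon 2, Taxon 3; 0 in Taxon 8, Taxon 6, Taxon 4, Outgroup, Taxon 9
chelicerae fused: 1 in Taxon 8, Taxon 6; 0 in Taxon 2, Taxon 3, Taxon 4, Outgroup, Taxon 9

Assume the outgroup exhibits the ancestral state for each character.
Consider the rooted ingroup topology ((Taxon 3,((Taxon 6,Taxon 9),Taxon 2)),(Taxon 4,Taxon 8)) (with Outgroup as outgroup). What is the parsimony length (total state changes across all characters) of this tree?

Map each character onto ((Taxon 3,((Taxon 6,Taxon 9),Taxon 2)),(Taxon 4,Taxon 8)) (rooted by Outgroup) and count the minimum state changes it requires (Fitch parsimony):
tarsal claw bifid: 2; enlarged canines: 3; dermal ossicles: 1; petiole constricted: 2; chelicerae fused: 2.
Total tree length = 10.

10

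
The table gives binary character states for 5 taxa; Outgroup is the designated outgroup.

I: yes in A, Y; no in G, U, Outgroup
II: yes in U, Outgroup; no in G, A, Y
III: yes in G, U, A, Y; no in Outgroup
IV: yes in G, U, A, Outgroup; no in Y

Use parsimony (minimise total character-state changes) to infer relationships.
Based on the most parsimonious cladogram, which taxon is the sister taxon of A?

Y

Character polarity is set by the outgroup: the derived state is whichever differs from the outgroup's state, so for II, IV the derived state is 'no', and for the remaining characters it is 'yes'.
I: derived state 'yes' in A and Y only — synapomorphy for {A, Y}.
II (derived state 'no') is shared by A, G, and Y — a synapomorphy uniting that clade.
III (derived state 'yes') is shared by all ingroup taxa — unites the whole ingroup.
IV: derived state 'no' in Y only — an autapomorphy, so it tells us nothing about relationships among taxa.
Most parsimonious ingroup topology: (((A,Y),G),U).
A and Y form a cherry on this tree, so they are sister taxa.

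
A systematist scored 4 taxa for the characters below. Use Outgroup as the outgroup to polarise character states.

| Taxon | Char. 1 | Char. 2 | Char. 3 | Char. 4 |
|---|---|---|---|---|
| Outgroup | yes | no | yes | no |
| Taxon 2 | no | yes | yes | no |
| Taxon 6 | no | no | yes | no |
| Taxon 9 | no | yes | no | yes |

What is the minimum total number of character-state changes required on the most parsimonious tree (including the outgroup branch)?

4

Character polarity is set by the outgroup: the derived state is whichever differs from the outgroup's state, so for Char. 1, Char. 3 the derived state is 'no', and for the remaining characters it is 'yes'.
All ingroup taxa share the derived state 'no' for Char. 1; it defines the ingroup but does not resolve relationships within it.
Char. 2: derived state 'yes' in Taxon 2 and Taxon 9 only — synapomorphy for {Taxon 2, Taxon 9}.
Char. 3: derived state 'no' in Taxon 9 only — an autapomorphy, so it tells us nothing about relationships among taxa.
Char. 4: derived state 'yes' in Taxon 9 only — an autapomorphy, so it tells us nothing about relationships among taxa.
Most parsimonious ingroup topology: ((Taxon 2,Taxon 9),Taxon 6).
Changes per character on this tree: Char. 1: 1; Char. 2: 1; Char. 3: 1; Char. 4: 1.
Total = 4.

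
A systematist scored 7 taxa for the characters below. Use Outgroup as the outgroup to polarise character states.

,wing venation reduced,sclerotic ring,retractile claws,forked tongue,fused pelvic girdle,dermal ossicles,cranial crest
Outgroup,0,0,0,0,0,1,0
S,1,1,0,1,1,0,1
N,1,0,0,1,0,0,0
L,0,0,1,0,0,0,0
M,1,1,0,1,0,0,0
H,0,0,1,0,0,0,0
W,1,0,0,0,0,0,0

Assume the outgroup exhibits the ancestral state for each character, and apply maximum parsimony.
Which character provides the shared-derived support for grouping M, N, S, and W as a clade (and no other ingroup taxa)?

Character polarity is set by the outgroup: the derived state is whichever differs from the outgroup's state, so for dermal ossicles the derived state is '0', and for the remaining characters it is '1'.
Only M, N, S, and W show the derived state '1' for wing venation reduced, supporting them as a clade.
sclerotic ring: derived state '1' in M and S only — synapomorphy for {M, S}.
retractile claws: derived state '1' in H and L only — synapomorphy for {H, L}.
forked tongue: derived state '1' in M, N, and S only — synapomorphy for {M, N, S}.
fused pelvic girdle (derived state '1') is unique to S (autapomorphy; uninformative for grouping).
All ingroup taxa share the derived state '0' for dermal ossicles; it defines the ingroup but does not resolve relationships within it.
cranial crest (derived state '1') is unique to S (autapomorphy; uninformative for grouping).
Most parsimonious ingroup topology: ((((S,M),N),W),(L,H)).
The clade {M, N, S, W} is supported by wing venation reduced: its derived state '1' occurs in exactly those taxa and in no other taxon (including the outgroup).

wing venation reduced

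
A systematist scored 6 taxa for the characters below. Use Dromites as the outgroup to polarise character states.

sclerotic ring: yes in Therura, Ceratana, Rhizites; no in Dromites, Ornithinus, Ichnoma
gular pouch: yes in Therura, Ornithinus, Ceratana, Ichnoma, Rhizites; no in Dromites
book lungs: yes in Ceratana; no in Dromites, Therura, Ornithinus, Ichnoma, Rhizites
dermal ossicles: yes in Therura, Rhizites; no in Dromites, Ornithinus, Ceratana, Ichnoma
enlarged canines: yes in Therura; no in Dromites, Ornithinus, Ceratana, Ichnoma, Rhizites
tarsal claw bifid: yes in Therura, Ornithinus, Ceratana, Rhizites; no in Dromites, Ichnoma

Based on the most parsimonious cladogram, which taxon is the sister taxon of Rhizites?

Therura

The outgroup has state 'no' for every character, so 'yes' is the derived state throughout.
sclerotic ring (derived state 'yes') is shared by Ceratana, Rhizites, and Therura — a synapomorphy uniting that clade.
gular pouch (derived state 'yes') is shared by all ingroup taxa — unites the whole ingroup.
book lungs (derived state 'yes') is unique to Ceratana (autapomorphy; uninformative for grouping).
dermal ossicles (derived state 'yes') is shared by Rhizites and Therura — a synapomorphy uniting that clade.
enlarged canines (derived state 'yes') is unique to Therura (autapomorphy; uninformative for grouping).
tarsal claw bifid: derived state 'yes' in Ceratana, Ornithinus, Rhizites, and Therura only — synapomorphy for {Ceratana, Ornithinus, Rhizites, Therura}.
Most parsimonious ingroup topology: ((((Therura,Rhizites),Ceratana),Ornithinus),Ichnoma).
Rhizites and Therura form a cherry on this tree, so they are sister taxa.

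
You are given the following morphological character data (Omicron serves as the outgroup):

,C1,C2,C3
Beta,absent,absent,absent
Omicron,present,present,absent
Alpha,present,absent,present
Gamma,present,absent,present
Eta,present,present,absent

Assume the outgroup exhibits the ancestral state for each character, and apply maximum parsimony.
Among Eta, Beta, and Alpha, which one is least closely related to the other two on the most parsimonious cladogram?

Character polarity is set by the outgroup: the derived state is whichever differs from the outgroup's state, so for C1, C2 the derived state is 'absent', and for the remaining characters it is 'present'.
C1: derived state 'absent' in Beta only — an autapomorphy, so it tells us nothing about relationships among taxa.
C2 (derived state 'absent') is shared by Alpha, Beta, and Gamma — a synapomorphy uniting that clade.
C3 (derived state 'present') is shared by Alpha and Gamma — a synapomorphy uniting that clade.
Most parsimonious ingroup topology: (((Gamma,Alpha),Beta),Eta).
Beta and Alpha share a more recent common ancestor with each other than either does with Eta, so Eta is the least closely related of the three.

Eta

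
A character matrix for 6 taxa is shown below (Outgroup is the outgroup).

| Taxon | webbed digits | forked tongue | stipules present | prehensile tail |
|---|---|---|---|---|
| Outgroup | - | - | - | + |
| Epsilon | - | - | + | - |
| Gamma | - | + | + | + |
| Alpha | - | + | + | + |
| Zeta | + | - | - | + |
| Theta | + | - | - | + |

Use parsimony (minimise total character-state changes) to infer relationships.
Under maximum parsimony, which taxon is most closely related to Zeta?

Character polarity is set by the outgroup: the derived state is whichever differs from the outgroup's state, so for prehensile tail the derived state is '-', and for the remaining characters it is '+'.
Only Theta and Zeta show the derived state '+' for webbed digits, supporting them as a clade.
forked tongue (derived state '+') is shared by Alpha and Gamma — a synapomorphy uniting that clade.
stipules present: derived state '+' in Alpha, Epsilon, and Gamma only — synapomorphy for {Alpha, Epsilon, Gamma}.
prehensile tail: derived state '-' in Epsilon only — an autapomorphy, so it tells us nothing about relationships among taxa.
Most parsimonious ingroup topology: ((Epsilon,(Gamma,Alpha)),(Zeta,Theta)).
Zeta and Theta form a cherry on this tree, so they are sister taxa.

Theta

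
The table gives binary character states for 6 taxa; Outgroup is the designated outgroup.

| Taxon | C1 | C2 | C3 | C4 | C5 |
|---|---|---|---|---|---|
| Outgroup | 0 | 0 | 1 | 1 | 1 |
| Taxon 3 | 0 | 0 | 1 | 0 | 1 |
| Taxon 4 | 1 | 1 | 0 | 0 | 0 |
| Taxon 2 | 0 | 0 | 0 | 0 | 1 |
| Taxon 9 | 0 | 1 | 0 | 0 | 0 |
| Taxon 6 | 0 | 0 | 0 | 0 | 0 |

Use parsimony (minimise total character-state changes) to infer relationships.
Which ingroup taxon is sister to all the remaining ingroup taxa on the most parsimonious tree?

Character polarity is set by the outgroup: the derived state is whichever differs from the outgroup's state, so for C3, C4, C5 the derived state is '0', and for the remaining characters it is '1'.
C1: derived state '1' in Taxon 4 only — an autapomorphy, so it tells us nothing about relationships among taxa.
C2: derived state '1' in Taxon 4 and Taxon 9 only — synapomorphy for {Taxon 4, Taxon 9}.
C3: derived state '0' in Taxon 2, Taxon 4, Taxon 6, and Taxon 9 only — synapomorphy for {Taxon 2, Taxon 4, Taxon 6, Taxon 9}.
C4 (derived state '0') is shared by all ingroup taxa — unites the whole ingroup.
Only Taxon 4, Taxon 6, and Taxon 9 show the derived state '0' for C5, supporting them as a clade.
Most parsimonious ingroup topology: (Taxon 3,(((Taxon 4,Taxon 9),Taxon 6),Taxon 2)).
Taxon 3 is sister to the clade containing all other ingroup taxa, so it is the earliest-diverging (most basal) ingroup lineage.

Taxon 3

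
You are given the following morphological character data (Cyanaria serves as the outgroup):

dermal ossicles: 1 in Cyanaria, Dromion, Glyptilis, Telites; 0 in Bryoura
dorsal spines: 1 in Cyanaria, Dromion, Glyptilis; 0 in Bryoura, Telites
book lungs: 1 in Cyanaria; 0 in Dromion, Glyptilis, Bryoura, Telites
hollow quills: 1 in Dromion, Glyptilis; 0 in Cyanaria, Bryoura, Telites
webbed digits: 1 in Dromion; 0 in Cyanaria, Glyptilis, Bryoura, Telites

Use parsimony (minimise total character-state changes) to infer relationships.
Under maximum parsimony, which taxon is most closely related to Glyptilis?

Dromion

Character polarity is set by the outgroup: the derived state is whichever differs from the outgroup's state, so for dermal ossicles, dorsal spines, book lungs the derived state is '0', and for the remaining characters it is '1'.
dermal ossicles: derived state '0' in Bryoura only — an autapomorphy, so it tells us nothing about relationships among taxa.
Only Bryoura and Telites show the derived state '0' for dorsal spines, supporting them as a clade.
All ingroup taxa share the derived state '0' for book lungs; it defines the ingroup but does not resolve relationships within it.
hollow quills: derived state '1' in Dromion and Glyptilis only — synapomorphy for {Dromion, Glyptilis}.
webbed digits: derived state '1' in Dromion only — an autapomorphy, so it tells us nothing about relationships among taxa.
Most parsimonious ingroup topology: ((Dromion,Glyptilis),(Bryoura,Telites)).
Glyptilis and Dromion form a cherry on this tree, so they are sister taxa.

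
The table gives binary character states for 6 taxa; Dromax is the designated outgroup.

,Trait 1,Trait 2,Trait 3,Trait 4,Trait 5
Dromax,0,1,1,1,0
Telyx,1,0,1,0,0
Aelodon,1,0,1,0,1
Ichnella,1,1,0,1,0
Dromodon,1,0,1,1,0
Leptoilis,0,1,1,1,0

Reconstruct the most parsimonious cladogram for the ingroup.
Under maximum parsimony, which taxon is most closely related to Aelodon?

Telyx

Character polarity is set by the outgroup: the derived state is whichever differs from the outgroup's state, so for Trait 2, Trait 3, Trait 4 the derived state is '0', and for the remaining characters it is '1'.
Only Aelodon, Dromodon, Ichnella, and Telyx show the derived state '1' for Trait 1, supporting them as a clade.
Trait 2 (derived state '0') is shared by Aelodon, Dromodon, and Telyx — a synapomorphy uniting that clade.
Trait 3: derived state '0' in Ichnella only — an autapomorphy, so it tells us nothing about relationships among taxa.
Trait 4 (derived state '0') is shared by Aelodon and Telyx — a synapomorphy uniting that clade.
Trait 5: derived state '1' in Aelodon only — an autapomorphy, so it tells us nothing about relationships among taxa.
Most parsimonious ingroup topology: ((((Telyx,Aelodon),Dromodon),Ichnella),Leptoilis).
Aelodon and Telyx form a cherry on this tree, so they are sister taxa.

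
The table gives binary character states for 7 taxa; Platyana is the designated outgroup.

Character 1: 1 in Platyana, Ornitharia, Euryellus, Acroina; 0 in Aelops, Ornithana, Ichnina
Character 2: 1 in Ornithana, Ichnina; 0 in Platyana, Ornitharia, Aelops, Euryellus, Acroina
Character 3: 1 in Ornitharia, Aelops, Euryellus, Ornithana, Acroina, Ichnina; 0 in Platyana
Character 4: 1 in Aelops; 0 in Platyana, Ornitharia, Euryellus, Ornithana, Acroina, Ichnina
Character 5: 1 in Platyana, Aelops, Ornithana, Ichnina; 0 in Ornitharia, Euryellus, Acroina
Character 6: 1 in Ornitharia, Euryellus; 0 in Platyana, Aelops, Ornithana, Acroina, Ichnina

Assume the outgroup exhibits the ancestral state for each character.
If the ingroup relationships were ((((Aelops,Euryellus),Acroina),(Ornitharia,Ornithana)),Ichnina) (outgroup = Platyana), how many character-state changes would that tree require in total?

Map each character onto ((((Aelops,Euryellus),Acroina),(Ornitharia,Ornithana)),Ichnina) (rooted by Platyana) and count the minimum state changes it requires (Fitch parsimony):
Character 1: 3; Character 2: 2; Character 3: 1; Character 4: 1; Character 5: 3; Character 6: 2.
Total tree length = 12.

12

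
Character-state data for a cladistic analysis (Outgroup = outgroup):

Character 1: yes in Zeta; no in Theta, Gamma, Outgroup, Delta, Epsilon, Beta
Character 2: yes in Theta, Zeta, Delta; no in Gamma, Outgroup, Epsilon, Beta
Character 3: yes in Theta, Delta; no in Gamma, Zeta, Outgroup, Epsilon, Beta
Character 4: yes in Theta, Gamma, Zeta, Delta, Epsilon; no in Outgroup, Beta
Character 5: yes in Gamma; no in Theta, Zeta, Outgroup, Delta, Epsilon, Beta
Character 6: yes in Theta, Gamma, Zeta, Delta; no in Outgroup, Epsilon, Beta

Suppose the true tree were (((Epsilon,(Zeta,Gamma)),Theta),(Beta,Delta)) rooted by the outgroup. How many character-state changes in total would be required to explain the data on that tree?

12

Map each character onto (((Epsilon,(Zeta,Gamma)),Theta),(Beta,Delta)) (rooted by Outgroup) and count the minimum state changes it requires (Fitch parsimony):
Character 1: 1; Character 2: 3; Character 3: 2; Character 4: 2; Character 5: 1; Character 6: 3.
Total tree length = 12.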